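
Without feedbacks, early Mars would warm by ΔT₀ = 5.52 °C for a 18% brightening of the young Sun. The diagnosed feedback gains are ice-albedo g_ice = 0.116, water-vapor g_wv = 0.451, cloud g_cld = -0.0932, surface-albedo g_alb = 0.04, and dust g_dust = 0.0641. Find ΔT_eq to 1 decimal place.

13.1 °C

Total gain g = 0.116 + 0.451 − 0.0932 + 0.04 + 0.0641 = 0.5779.
Amplification A = 1/(1 − 0.5779) = 2.369.
ΔT = 5.52 × 2.369 = 13.1 °C.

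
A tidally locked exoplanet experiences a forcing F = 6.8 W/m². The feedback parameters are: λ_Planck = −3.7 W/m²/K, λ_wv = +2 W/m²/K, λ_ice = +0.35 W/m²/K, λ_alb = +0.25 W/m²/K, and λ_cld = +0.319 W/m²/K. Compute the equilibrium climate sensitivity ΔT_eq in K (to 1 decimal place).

8.7 K

Net feedback parameter λ = (−3.7) + (+2) + (+0.35) + (+0.25) + (+0.319) = -0.781 W/m²/K.
ΔT = −F/λ = −6.8/(-0.781) = 8.7 K.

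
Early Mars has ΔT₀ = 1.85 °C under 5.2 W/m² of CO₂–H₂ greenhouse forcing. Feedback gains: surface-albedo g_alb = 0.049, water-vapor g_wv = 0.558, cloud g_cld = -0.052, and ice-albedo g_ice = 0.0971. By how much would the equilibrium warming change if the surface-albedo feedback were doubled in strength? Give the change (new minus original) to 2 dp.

Original: g = 0.6521, ΔT = 1.85/(1−0.6521) = 5.3176 °C.
With doubled surface-albedo: g' = 0.7011, ΔT' = 1.85/(1−0.7011) = 6.1894 °C.
Change = 6.1894 − 5.3176 = 0.87 °C.

0.87 °C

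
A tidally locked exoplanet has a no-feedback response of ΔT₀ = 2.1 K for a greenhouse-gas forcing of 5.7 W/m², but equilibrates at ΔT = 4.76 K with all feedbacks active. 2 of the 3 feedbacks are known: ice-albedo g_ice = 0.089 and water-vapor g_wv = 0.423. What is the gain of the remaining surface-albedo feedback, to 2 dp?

Amplification A = ΔT/ΔT₀ = 4.76/2.1 = 2.267.
Total gain g = 1 − 1/A = 1 − 1/2.267 = 0.5589.
Known gains sum to 0.089 + 0.423 = 0.512.
g_alb = 0.5589 − 0.512 = 0.05.

0.05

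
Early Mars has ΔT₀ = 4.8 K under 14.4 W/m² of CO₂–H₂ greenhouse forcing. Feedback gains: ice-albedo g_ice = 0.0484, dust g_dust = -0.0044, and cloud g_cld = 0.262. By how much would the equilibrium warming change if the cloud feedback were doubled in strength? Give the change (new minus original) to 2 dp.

4.19 K

Original: g = 0.306, ΔT = 4.8/(1−0.306) = 6.9164 K.
With doubled cloud: g' = 0.568, ΔT' = 4.8/(1−0.568) = 11.1111 K.
Change = 11.1111 − 6.9164 = 4.19 K.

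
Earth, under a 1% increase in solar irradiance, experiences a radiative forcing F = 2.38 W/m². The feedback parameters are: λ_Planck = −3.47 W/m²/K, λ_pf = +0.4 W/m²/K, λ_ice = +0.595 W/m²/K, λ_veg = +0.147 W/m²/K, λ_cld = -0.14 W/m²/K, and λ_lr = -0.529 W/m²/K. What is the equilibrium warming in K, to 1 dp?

0.8 K

Net feedback parameter λ = (−3.47) + (+0.4) + (+0.595) + (+0.147) + (-0.14) + (-0.529) = -2.997 W/m²/K.
ΔT = −F/λ = −2.38/(-2.997) = 0.8 K.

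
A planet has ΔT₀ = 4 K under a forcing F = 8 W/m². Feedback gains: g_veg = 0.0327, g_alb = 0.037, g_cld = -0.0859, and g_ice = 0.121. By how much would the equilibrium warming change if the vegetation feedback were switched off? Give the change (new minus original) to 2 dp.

Original: g = 0.1048, ΔT = 4/(1−0.1048) = 4.4683 K.
Without vegetation: g' = 0.0721, ΔT' = 4/(1−0.0721) = 4.3108 K.
Change = 4.3108 − 4.4683 = -0.16 K.

-0.16 K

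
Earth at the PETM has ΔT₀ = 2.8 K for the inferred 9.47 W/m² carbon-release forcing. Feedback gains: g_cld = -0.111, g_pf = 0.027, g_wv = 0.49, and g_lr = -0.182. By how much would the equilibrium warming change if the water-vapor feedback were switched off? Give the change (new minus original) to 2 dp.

-1.40 K

Original: g = 0.224, ΔT = 2.8/(1−0.224) = 3.6082 K.
Without water-vapor: g' = -0.266, ΔT' = 2.8/(1+0.266) = 2.2117 K.
Change = 2.2117 − 3.6082 = -1.40 K.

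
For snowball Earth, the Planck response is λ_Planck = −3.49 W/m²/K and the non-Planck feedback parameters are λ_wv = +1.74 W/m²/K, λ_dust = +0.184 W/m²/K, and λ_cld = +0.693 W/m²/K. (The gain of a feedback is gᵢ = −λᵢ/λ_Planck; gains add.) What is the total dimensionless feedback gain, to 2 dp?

0.75

Convert to gains: g_wv = 1.74/3.49 = 0.4986; g_dust = 0.184/3.49 = 0.05272; g_cld = 0.693/3.49 = 0.1986.
Total gain g = 0.74992.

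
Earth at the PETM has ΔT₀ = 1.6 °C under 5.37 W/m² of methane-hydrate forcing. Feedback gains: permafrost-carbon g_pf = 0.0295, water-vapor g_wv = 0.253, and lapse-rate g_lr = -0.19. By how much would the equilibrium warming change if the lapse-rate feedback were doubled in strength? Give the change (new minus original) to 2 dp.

Original: g = 0.0925, ΔT = 1.6/(1−0.0925) = 1.7631 °C.
With doubled lapse-rate: g' = -0.0975, ΔT' = 1.6/(1+0.0975) = 1.4579 °C.
Change = 1.4579 − 1.7631 = -0.31 °C.

-0.31 °C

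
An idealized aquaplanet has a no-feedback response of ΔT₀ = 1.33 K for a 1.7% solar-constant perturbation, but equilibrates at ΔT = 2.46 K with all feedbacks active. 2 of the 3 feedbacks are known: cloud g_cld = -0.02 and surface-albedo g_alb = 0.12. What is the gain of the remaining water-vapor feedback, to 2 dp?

Amplification A = ΔT/ΔT₀ = 2.46/1.33 = 1.85.
Total gain g = 1 − 1/A = 1 − 1/1.85 = 0.4595.
Known gains sum to -0.02 + 0.12 = 0.1.
g_wv = 0.4595 − 0.1 = 0.36.

0.36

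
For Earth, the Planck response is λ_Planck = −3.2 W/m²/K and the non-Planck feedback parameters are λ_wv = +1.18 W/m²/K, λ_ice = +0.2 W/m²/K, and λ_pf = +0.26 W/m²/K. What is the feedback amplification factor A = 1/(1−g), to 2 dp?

2.05

Convert to gains: g_wv = 1.18/3.2 = 0.3687; g_ice = 0.2/3.2 = 0.0625; g_pf = 0.26/3.2 = 0.08125.
Total gain g = 0.51245.
A = 1/(1 − 0.51245) = 2.05.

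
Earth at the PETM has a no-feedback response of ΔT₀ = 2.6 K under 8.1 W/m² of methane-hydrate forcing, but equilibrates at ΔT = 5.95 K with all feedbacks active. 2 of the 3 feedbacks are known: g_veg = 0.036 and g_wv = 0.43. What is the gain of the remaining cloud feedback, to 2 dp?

Amplification A = ΔT/ΔT₀ = 5.95/2.6 = 2.288.
Total gain g = 1 − 1/A = 1 − 1/2.288 = 0.5629.
Known gains sum to 0.036 + 0.43 = 0.466.
g_cld = 0.5629 − 0.466 = 0.10.

0.10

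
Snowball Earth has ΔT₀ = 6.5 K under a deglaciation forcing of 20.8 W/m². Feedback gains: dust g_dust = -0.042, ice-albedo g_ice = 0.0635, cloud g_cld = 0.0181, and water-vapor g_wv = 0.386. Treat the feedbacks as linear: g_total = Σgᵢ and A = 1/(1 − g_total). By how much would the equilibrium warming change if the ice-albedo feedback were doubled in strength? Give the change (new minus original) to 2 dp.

1.41 K

Original: g = 0.4256, ΔT = 6.5/(1−0.4256) = 11.3162 K.
With doubled ice-albedo: g' = 0.4891, ΔT' = 6.5/(1−0.4891) = 12.7226 K.
Change = 12.7226 − 11.3162 = 1.41 K.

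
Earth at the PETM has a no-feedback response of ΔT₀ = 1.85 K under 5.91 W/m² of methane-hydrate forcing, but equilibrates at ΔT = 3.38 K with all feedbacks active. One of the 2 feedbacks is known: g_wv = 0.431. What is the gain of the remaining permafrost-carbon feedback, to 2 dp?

Amplification A = ΔT/ΔT₀ = 3.38/1.85 = 1.827.
Total gain g = 1 − 1/A = 1 − 1/1.827 = 0.4527.
The known gain is 0.431.
g_pf = 0.4527 − 0.431 = 0.02.

0.02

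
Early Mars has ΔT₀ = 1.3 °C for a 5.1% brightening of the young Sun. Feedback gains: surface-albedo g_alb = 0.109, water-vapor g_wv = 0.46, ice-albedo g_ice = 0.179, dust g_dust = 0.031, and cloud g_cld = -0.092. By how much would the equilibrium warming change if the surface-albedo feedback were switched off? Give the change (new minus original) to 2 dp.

Original: g = 0.687, ΔT = 1.3/(1−0.687) = 4.1534 °C.
Without surface-albedo: g' = 0.578, ΔT' = 1.3/(1−0.578) = 3.0806 °C.
Change = 3.0806 − 4.1534 = -1.07 °C.

-1.07 °C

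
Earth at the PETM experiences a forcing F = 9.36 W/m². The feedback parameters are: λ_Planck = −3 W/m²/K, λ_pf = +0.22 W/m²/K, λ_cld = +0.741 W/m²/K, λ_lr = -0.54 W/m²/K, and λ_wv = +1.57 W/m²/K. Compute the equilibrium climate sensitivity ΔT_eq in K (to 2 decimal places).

9.28 K

Net feedback parameter λ = (−3) + (+0.22) + (+0.741) + (-0.54) + (+1.57) = -1.009 W/m²/K.
ΔT = −F/λ = −9.36/(-1.009) = 9.28 K.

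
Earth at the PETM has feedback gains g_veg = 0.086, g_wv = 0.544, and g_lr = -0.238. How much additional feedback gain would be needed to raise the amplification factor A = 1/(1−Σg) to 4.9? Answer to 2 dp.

0.40

Current total gain = 0.392.
Target gain for A = 4.9: g* = 1 − 1/4.9 = 0.7959.
Additional gain needed = 0.7959 − 0.392 = 0.40.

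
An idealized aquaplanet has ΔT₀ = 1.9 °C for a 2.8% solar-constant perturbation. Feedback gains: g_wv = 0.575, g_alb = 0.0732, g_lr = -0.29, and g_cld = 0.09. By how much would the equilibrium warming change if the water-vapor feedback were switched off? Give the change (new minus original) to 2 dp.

-1.76 °C

Original: g = 0.4482, ΔT = 1.9/(1−0.4482) = 3.4433 °C.
Without water-vapor: g' = -0.1268, ΔT' = 1.9/(1+0.1268) = 1.6862 °C.
Change = 1.6862 − 3.4433 = -1.76 °C.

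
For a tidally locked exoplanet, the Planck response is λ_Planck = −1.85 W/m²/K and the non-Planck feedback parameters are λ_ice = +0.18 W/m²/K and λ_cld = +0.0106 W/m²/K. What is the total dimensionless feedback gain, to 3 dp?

Convert to gains: g_ice = 0.18/1.85 = 0.0973; g_cld = 0.0106/1.85 = 0.00573.
Total gain g = 0.10303.

0.103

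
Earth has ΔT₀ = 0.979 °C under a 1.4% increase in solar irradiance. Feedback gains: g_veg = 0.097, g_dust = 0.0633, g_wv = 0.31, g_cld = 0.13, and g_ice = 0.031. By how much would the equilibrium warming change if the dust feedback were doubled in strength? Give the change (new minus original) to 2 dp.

0.55 °C

Original: g = 0.6313, ΔT = 0.979/(1−0.6313) = 2.6553 °C.
With doubled dust: g' = 0.6946, ΔT' = 0.979/(1−0.6946) = 3.2056 °C.
Change = 3.2056 − 2.6553 = 0.55 °C.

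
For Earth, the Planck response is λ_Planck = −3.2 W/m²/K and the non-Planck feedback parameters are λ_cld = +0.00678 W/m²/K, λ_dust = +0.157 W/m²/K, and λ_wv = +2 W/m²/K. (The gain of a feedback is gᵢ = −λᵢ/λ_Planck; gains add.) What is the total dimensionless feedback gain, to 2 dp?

0.68

Convert to gains: g_cld = 0.00678/3.2 = 0.002119; g_dust = 0.157/3.2 = 0.04906; g_wv = 2/3.2 = 0.625.
Total gain g = 0.676179.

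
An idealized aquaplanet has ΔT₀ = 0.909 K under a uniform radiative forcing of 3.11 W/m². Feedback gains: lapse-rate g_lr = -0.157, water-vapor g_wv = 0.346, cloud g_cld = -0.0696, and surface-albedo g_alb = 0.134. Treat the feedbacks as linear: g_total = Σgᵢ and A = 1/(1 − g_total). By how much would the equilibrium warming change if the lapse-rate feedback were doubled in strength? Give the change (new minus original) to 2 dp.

-0.21 K

Original: g = 0.2534, ΔT = 0.909/(1−0.2534) = 1.2175 K.
With doubled lapse-rate: g' = 0.0964, ΔT' = 0.909/(1−0.0964) = 1.0060 K.
Change = 1.0060 − 1.2175 = -0.21 K.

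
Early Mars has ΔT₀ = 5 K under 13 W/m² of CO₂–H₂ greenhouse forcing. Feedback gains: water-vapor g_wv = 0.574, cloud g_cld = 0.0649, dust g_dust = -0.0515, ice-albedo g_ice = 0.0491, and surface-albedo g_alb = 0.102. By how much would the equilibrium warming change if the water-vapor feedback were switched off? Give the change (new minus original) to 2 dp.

-13.14 K

Original: g = 0.7385, ΔT = 5/(1−0.7385) = 19.1205 K.
Without water-vapor: g' = 0.1645, ΔT' = 5/(1−0.1645) = 5.9844 K.
Change = 5.9844 − 19.1205 = -13.14 K.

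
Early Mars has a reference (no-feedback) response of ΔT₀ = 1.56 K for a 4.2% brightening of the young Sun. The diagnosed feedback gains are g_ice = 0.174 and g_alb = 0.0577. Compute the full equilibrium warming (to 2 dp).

2.03 K

Total gain g = 0.174 + 0.0577 = 0.2317.
Amplification A = 1/(1 − 0.2317) = 1.302.
ΔT = 1.56 × 1.302 = 2.03 K.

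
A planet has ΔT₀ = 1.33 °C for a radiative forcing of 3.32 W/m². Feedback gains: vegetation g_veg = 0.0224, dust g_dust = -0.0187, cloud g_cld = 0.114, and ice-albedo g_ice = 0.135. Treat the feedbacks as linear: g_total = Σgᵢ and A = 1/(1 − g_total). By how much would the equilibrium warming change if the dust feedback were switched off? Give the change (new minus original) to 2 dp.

0.05 °C

Original: g = 0.2527, ΔT = 1.33/(1−0.2527) = 1.7797 °C.
Without dust: g' = 0.2714, ΔT' = 1.33/(1−0.2714) = 1.8254 °C.
Change = 1.8254 − 1.7797 = 0.05 °C.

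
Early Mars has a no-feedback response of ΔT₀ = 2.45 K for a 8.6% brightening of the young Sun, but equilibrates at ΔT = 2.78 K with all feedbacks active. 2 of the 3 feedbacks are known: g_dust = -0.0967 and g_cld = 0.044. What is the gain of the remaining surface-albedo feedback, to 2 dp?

0.17

Amplification A = ΔT/ΔT₀ = 2.78/2.45 = 1.135.
Total gain g = 1 − 1/A = 1 − 1/1.135 = 0.1189.
Known gains sum to -0.0967 + 0.044 = -0.0527.
g_alb = 0.1189 + 0.0527 = 0.17.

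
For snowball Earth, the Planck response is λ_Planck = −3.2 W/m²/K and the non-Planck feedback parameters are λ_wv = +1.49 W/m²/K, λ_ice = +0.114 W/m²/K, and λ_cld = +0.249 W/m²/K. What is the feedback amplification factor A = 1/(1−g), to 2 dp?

2.38

Convert to gains: g_wv = 1.49/3.2 = 0.4656; g_ice = 0.114/3.2 = 0.03562; g_cld = 0.249/3.2 = 0.07781.
Total gain g = 0.57903.
A = 1/(1 − 0.57903) = 2.38.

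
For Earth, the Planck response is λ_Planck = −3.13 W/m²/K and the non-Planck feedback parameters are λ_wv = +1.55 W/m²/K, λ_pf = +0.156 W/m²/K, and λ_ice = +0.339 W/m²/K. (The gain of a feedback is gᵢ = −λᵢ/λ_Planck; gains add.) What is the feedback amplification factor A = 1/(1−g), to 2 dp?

2.88

Convert to gains: g_wv = 1.55/3.13 = 0.4952; g_pf = 0.156/3.13 = 0.04984; g_ice = 0.339/3.13 = 0.1083.
Total gain g = 0.65334.
A = 1/(1 − 0.65334) = 2.88.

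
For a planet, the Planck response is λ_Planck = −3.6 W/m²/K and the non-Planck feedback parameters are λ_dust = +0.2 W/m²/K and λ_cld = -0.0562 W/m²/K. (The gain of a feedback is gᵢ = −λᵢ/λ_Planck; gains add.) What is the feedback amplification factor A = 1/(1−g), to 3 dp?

Convert to gains: g_dust = 0.2/3.6 = 0.05556; g_cld = -0.0562/3.6 = -0.01561.
Total gain g = 0.03995.
A = 1/(1 − 0.03995) = 1.042.

1.042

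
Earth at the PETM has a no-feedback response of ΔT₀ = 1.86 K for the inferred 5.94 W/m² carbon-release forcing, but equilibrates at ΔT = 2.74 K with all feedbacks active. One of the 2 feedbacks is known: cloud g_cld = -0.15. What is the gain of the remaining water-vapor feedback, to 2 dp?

0.47

Amplification A = ΔT/ΔT₀ = 2.74/1.86 = 1.473.
Total gain g = 1 − 1/A = 1 − 1/1.473 = 0.3211.
The known gain is -0.15.
g_wv = 0.3211 + 0.15 = 0.47.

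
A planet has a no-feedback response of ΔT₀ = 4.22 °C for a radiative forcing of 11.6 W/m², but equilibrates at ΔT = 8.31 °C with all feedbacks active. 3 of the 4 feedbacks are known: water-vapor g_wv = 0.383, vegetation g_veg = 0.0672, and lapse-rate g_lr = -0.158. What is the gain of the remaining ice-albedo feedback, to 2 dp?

0.20

Amplification A = ΔT/ΔT₀ = 8.31/4.22 = 1.969.
Total gain g = 1 − 1/A = 1 − 1/1.969 = 0.4921.
Known gains sum to 0.383 + 0.0672 − 0.158 = 0.2922.
g_ice = 0.4921 − 0.2922 = 0.20.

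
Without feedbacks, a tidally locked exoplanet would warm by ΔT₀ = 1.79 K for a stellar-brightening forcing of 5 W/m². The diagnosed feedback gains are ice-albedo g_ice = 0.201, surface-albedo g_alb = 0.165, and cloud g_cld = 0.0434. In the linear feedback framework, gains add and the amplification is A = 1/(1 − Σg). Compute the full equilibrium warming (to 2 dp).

Total gain g = 0.201 + 0.165 + 0.0434 = 0.4094.
Amplification A = 1/(1 − 0.4094) = 1.693.
ΔT = 1.79 × 1.693 = 3.03 K.

3.03 K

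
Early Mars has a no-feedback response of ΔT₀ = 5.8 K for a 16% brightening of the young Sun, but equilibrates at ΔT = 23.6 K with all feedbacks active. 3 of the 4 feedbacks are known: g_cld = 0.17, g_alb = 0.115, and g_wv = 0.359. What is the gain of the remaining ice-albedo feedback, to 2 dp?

Amplification A = ΔT/ΔT₀ = 23.6/5.8 = 4.069.
Total gain g = 1 − 1/A = 1 − 1/4.069 = 0.7542.
Known gains sum to 0.17 + 0.115 + 0.359 = 0.644.
g_ice = 0.7542 − 0.644 = 0.11.

0.11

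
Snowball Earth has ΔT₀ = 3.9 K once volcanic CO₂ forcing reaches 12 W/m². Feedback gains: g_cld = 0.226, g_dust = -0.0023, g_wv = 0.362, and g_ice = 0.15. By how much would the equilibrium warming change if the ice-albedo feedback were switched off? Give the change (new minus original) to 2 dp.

Original: g = 0.7357, ΔT = 3.9/(1−0.7357) = 14.7560 K.
Without ice-albedo: g' = 0.5857, ΔT' = 3.9/(1−0.5857) = 9.4135 K.
Change = 9.4135 − 14.7560 = -5.34 K.

-5.34 K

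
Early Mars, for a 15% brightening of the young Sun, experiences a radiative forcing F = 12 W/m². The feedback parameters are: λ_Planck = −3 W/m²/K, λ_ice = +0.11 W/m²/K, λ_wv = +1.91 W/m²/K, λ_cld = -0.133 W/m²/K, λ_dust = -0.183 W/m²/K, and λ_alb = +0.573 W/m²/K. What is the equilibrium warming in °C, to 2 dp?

Net feedback parameter λ = (−3) + (+0.11) + (+1.91) + (-0.133) + (-0.183) + (+0.573) = -0.723 W/m²/K.
ΔT = −F/λ = −12/(-0.723) = 16.60 °C.

16.60 °C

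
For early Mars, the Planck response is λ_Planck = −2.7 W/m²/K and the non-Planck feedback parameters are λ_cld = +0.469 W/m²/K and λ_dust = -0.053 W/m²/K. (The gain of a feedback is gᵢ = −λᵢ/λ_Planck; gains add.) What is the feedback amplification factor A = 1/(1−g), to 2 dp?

Convert to gains: g_cld = 0.469/2.7 = 0.1737; g_dust = -0.053/2.7 = -0.01963.
Total gain g = 0.15407.
A = 1/(1 − 0.15407) = 1.18.

1.18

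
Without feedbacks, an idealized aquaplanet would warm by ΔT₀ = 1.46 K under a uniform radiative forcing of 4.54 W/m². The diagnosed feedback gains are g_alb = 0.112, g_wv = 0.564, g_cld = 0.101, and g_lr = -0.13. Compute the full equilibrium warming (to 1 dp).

Total gain g = 0.112 + 0.564 + 0.101 − 0.13 = 0.647.
Amplification A = 1/(1 − 0.647) = 2.833.
ΔT = 1.46 × 2.833 = 4.1 K.

4.1 K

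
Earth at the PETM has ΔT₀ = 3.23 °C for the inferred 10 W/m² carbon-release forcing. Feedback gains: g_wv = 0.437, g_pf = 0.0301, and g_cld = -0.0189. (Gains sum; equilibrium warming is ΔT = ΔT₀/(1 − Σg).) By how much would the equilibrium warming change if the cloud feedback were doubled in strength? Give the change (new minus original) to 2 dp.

-0.19 °C

Original: g = 0.4482, ΔT = 3.23/(1−0.4482) = 5.8536 °C.
With doubled cloud: g' = 0.4293, ΔT' = 3.23/(1−0.4293) = 5.6597 °C.
Change = 5.6597 − 5.8536 = -0.19 °C.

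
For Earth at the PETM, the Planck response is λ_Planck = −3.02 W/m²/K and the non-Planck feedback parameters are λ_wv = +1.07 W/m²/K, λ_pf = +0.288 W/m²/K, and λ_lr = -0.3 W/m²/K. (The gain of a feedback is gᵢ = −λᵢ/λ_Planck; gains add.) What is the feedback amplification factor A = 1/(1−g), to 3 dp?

Convert to gains: g_wv = 1.07/3.02 = 0.3543; g_pf = 0.288/3.02 = 0.09536; g_lr = -0.3/3.02 = -0.09934.
Total gain g = 0.35032.
A = 1/(1 − 0.35032) = 1.539.

1.539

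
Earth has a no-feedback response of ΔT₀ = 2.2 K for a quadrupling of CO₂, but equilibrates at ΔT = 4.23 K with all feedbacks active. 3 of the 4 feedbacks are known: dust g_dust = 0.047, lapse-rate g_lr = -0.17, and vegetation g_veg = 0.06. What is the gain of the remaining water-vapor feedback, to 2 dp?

Amplification A = ΔT/ΔT₀ = 4.23/2.2 = 1.923.
Total gain g = 1 − 1/A = 1 − 1/1.923 = 0.48.
Known gains sum to 0.047 − 0.17 + 0.06 = -0.063.
g_wv = 0.48 + 0.063 = 0.54.

0.54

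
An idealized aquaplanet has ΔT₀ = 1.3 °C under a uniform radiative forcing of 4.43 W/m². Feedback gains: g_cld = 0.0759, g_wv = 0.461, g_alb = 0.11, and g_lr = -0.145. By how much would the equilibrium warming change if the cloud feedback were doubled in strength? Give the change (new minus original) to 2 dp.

0.47 °C

Original: g = 0.5019, ΔT = 1.3/(1−0.5019) = 2.6099 °C.
With doubled cloud: g' = 0.5778, ΔT' = 1.3/(1−0.5778) = 3.0791 °C.
Change = 3.0791 − 2.6099 = 0.47 °C.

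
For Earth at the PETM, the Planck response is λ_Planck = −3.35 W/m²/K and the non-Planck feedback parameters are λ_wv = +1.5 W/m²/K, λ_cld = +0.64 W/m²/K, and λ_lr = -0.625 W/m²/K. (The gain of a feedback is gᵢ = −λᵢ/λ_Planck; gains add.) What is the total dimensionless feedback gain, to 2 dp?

Convert to gains: g_wv = 1.5/3.35 = 0.4478; g_cld = 0.64/3.35 = 0.191; g_lr = -0.625/3.35 = -0.1866.
Total gain g = 0.4522.

0.45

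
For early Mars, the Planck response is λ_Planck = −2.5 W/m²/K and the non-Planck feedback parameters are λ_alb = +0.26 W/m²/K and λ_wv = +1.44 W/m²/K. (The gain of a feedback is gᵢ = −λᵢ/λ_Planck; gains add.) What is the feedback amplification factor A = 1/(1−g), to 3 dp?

3.125

Convert to gains: g_alb = 0.26/2.5 = 0.104; g_wv = 1.44/2.5 = 0.576.
Total gain g = 0.68.
A = 1/(1 − 0.68) = 3.125.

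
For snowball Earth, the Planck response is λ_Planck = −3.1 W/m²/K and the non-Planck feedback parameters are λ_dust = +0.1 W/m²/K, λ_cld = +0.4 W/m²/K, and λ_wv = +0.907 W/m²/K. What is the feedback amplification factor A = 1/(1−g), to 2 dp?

1.83

Convert to gains: g_dust = 0.1/3.1 = 0.03226; g_cld = 0.4/3.1 = 0.129; g_wv = 0.907/3.1 = 0.2926.
Total gain g = 0.45386.
A = 1/(1 − 0.45386) = 1.83.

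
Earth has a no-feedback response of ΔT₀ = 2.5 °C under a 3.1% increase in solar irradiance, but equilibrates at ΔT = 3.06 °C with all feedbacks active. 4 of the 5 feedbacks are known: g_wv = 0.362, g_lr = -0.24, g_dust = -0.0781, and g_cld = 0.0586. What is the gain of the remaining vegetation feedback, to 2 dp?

0.08

Amplification A = ΔT/ΔT₀ = 3.06/2.5 = 1.224.
Total gain g = 1 − 1/A = 1 − 1/1.224 = 0.183.
Known gains sum to 0.362 − 0.24 − 0.0781 + 0.0586 = 0.1025.
g_veg = 0.183 − 0.1025 = 0.08.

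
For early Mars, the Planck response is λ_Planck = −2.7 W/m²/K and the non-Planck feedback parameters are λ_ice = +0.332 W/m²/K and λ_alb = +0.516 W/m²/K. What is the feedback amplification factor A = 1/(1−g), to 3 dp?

Convert to gains: g_ice = 0.332/2.7 = 0.123; g_alb = 0.516/2.7 = 0.1911.
Total gain g = 0.3141.
A = 1/(1 − 0.3141) = 1.458.

1.458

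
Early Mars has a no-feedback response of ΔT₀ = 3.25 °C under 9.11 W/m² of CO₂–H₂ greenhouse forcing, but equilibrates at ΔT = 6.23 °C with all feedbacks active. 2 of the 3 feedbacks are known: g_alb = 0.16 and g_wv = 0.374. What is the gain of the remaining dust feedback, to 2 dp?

-0.06

Amplification A = ΔT/ΔT₀ = 6.23/3.25 = 1.917.
Total gain g = 1 − 1/A = 1 − 1/1.917 = 0.4784.
Known gains sum to 0.16 + 0.374 = 0.534.
g_dust = 0.4784 − 0.534 = -0.06.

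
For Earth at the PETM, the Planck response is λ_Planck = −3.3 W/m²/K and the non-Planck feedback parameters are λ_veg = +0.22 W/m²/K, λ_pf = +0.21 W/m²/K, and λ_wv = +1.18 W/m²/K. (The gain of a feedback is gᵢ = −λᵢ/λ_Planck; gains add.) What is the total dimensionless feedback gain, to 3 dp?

Convert to gains: g_veg = 0.22/3.3 = 0.06667; g_pf = 0.21/3.3 = 0.06364; g_wv = 1.18/3.3 = 0.3576.
Total gain g = 0.48791.

0.488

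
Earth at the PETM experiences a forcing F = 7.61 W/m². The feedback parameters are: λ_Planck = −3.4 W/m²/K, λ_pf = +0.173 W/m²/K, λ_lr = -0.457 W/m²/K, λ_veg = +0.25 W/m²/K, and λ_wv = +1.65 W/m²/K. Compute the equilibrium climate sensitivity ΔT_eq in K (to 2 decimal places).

Net feedback parameter λ = (−3.4) + (+0.173) + (-0.457) + (+0.25) + (+1.65) = -1.784 W/m²/K.
ΔT = −F/λ = −7.61/(-1.784) = 4.27 K.

4.27 K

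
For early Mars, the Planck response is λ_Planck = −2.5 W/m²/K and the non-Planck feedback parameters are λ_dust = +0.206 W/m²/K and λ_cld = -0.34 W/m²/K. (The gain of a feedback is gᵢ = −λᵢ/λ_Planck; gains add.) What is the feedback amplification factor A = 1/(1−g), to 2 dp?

Convert to gains: g_dust = 0.206/2.5 = 0.0824; g_cld = -0.34/2.5 = -0.136.
Total gain g = -0.0536.
A = 1/(1 + 0.0536) = 0.95.

0.95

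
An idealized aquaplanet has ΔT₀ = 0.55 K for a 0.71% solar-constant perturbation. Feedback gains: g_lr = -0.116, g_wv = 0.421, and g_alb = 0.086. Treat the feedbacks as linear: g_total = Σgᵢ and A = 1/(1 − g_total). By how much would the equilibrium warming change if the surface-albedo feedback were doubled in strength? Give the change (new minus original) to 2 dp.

0.15 K

Original: g = 0.391, ΔT = 0.55/(1−0.391) = 0.9031 K.
With doubled surface-albedo: g' = 0.477, ΔT' = 0.55/(1−0.477) = 1.0516 K.
Change = 1.0516 − 0.9031 = 0.15 K.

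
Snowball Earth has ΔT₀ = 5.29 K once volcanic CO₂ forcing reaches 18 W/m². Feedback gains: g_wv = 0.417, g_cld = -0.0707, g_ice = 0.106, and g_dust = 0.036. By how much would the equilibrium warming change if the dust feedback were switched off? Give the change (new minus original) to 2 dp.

-0.68 K

Original: g = 0.4883, ΔT = 5.29/(1−0.4883) = 10.3381 K.
Without dust: g' = 0.4523, ΔT' = 5.29/(1−0.4523) = 9.6586 K.
Change = 9.6586 − 10.3381 = -0.68 K.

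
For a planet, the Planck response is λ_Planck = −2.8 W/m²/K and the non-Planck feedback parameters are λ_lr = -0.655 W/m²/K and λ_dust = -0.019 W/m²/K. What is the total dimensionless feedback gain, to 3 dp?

Convert to gains: g_lr = -0.655/2.8 = -0.2339; g_dust = -0.019/2.8 = -0.006786.
Total gain g = -0.240686.

-0.241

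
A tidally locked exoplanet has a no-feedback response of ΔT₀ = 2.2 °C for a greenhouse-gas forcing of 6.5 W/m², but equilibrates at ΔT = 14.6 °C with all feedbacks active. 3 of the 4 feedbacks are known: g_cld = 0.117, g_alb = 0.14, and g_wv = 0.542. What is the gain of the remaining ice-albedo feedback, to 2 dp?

Amplification A = ΔT/ΔT₀ = 14.6/2.2 = 6.636.
Total gain g = 1 − 1/A = 1 − 1/6.636 = 0.8493.
Known gains sum to 0.117 + 0.14 + 0.542 = 0.799.
g_ice = 0.8493 − 0.799 = 0.05.

0.05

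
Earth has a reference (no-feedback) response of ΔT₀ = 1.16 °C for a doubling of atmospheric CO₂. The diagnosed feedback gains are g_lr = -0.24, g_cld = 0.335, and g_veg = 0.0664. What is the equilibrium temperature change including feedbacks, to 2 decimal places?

1.38 °C

Total gain g = -0.24 + 0.335 + 0.0664 = 0.1614.
Amplification A = 1/(1 − 0.1614) = 1.192.
ΔT = 1.16 × 1.192 = 1.38 °C.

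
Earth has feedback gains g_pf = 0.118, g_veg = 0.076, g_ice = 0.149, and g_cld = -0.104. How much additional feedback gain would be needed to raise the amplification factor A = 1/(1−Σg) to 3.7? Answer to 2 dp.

0.49

Current total gain = 0.239.
Target gain for A = 3.7: g* = 1 − 1/3.7 = 0.7297.
Additional gain needed = 0.7297 − 0.239 = 0.49.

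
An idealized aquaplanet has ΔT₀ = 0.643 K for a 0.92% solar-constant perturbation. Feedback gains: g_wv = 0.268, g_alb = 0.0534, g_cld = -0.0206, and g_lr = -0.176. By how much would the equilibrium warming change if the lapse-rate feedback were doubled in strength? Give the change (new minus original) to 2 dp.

-0.12 K

Original: g = 0.1248, ΔT = 0.643/(1−0.1248) = 0.7347 K.
With doubled lapse-rate: g' = -0.0512, ΔT' = 0.643/(1+0.0512) = 0.6117 K.
Change = 0.6117 − 0.7347 = -0.12 K.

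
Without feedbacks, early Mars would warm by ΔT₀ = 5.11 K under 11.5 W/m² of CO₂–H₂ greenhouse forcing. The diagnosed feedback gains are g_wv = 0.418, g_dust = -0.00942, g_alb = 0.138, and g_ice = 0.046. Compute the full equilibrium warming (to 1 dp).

Total gain g = 0.418 − 0.00942 + 0.138 + 0.046 = 0.59258.
Amplification A = 1/(1 − 0.59258) = 2.454.
ΔT = 5.11 × 2.454 = 12.5 K.

12.5 K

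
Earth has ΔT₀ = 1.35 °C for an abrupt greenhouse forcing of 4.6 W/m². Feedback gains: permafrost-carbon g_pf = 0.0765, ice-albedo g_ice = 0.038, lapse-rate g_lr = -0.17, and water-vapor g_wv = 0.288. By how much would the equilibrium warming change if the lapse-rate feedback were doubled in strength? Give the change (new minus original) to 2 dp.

-0.32 °C

Original: g = 0.2325, ΔT = 1.35/(1−0.2325) = 1.7590 °C.
With doubled lapse-rate: g' = 0.0625, ΔT' = 1.35/(1−0.0625) = 1.4400 °C.
Change = 1.4400 − 1.7590 = -0.32 °C.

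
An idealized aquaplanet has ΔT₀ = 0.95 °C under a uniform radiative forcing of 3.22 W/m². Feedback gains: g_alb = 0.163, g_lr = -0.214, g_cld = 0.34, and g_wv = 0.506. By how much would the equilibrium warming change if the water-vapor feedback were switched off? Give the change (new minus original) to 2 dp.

-3.30 °C

Original: g = 0.795, ΔT = 0.95/(1−0.795) = 4.6341 °C.
Without water-vapor: g' = 0.289, ΔT' = 0.95/(1−0.289) = 1.3361 °C.
Change = 1.3361 − 4.6341 = -3.30 °C.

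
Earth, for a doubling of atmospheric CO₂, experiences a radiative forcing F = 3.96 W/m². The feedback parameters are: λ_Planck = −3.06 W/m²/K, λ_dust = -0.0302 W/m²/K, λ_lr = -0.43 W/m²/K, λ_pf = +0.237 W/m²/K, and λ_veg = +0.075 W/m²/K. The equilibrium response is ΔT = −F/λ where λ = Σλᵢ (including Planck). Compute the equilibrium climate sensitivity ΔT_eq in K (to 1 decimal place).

1.2 K

Net feedback parameter λ = (−3.06) + (-0.0302) + (-0.43) + (+0.237) + (+0.075) = -3.2082 W/m²/K.
ΔT = −F/λ = −3.96/(-3.2082) = 1.2 K.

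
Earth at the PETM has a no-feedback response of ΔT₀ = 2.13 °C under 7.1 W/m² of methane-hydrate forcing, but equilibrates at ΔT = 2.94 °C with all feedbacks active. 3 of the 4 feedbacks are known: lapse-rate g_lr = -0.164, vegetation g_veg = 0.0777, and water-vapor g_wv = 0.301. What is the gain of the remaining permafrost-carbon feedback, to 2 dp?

0.06

Amplification A = ΔT/ΔT₀ = 2.94/2.13 = 1.38.
Total gain g = 1 − 1/A = 1 − 1/1.38 = 0.2754.
Known gains sum to -0.164 + 0.0777 + 0.301 = 0.2147.
g_pf = 0.2754 − 0.2147 = 0.06.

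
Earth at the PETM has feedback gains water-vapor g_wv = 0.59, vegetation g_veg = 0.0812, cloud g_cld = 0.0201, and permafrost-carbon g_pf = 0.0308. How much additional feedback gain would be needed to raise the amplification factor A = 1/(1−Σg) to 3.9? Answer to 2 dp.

Current total gain = 0.7221.
Target gain for A = 3.9: g* = 1 − 1/3.9 = 0.7436.
Additional gain needed = 0.7436 − 0.7221 = 0.02.

0.02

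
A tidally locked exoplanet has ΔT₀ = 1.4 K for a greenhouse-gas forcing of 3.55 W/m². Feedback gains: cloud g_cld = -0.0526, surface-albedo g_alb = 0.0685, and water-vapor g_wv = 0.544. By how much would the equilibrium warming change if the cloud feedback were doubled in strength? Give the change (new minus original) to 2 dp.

-0.34 K

Original: g = 0.5599, ΔT = 1.4/(1−0.5599) = 3.1811 K.
With doubled cloud: g' = 0.5073, ΔT' = 1.4/(1−0.5073) = 2.8415 K.
Change = 2.8415 − 3.1811 = -0.34 K.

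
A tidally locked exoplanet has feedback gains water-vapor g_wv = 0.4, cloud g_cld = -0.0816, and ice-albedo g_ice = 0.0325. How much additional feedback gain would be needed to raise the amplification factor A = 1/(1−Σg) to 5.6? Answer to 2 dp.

0.47

Current total gain = 0.3509.
Target gain for A = 5.6: g* = 1 − 1/5.6 = 0.8214.
Additional gain needed = 0.8214 − 0.3509 = 0.47.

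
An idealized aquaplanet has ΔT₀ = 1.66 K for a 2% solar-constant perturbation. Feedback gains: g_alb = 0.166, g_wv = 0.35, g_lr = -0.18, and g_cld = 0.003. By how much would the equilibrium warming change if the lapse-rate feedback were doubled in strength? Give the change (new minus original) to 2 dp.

-0.54 K

Original: g = 0.339, ΔT = 1.66/(1−0.339) = 2.5113 K.
With doubled lapse-rate: g' = 0.159, ΔT' = 1.66/(1−0.159) = 1.9738 K.
Change = 1.9738 − 2.5113 = -0.54 K.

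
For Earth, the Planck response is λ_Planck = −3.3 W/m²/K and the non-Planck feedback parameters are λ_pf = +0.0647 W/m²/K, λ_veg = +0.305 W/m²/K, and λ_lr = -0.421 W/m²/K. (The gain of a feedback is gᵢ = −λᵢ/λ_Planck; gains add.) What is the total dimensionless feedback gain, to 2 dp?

Convert to gains: g_pf = 0.0647/3.3 = 0.01961; g_veg = 0.305/3.3 = 0.09242; g_lr = -0.421/3.3 = -0.1276.
Total gain g = -0.01557.

-0.02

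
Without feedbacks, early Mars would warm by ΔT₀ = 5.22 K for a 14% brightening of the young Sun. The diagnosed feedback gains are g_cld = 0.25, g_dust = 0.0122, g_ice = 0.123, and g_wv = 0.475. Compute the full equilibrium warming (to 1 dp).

Total gain g = 0.25 + 0.0122 + 0.123 + 0.475 = 0.8602.
Amplification A = 1/(1 − 0.8602) = 7.153.
ΔT = 5.22 × 7.153 = 37.3 K.

37.3 K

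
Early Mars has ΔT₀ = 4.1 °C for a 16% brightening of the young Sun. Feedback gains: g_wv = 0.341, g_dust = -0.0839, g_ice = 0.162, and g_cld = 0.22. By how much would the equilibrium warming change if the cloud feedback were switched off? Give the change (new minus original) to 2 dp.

-4.30 °C

Original: g = 0.6391, ΔT = 4.1/(1−0.6391) = 11.3605 °C.
Without cloud: g' = 0.4191, ΔT' = 4.1/(1−0.4191) = 7.0580 °C.
Change = 7.0580 − 11.3605 = -4.30 °C.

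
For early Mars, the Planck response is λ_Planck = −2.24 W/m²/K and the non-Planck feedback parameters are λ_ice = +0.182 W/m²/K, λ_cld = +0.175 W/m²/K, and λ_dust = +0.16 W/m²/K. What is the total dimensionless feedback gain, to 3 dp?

0.231

Convert to gains: g_ice = 0.182/2.24 = 0.08125; g_cld = 0.175/2.24 = 0.07812; g_dust = 0.16/2.24 = 0.07143.
Total gain g = 0.2308.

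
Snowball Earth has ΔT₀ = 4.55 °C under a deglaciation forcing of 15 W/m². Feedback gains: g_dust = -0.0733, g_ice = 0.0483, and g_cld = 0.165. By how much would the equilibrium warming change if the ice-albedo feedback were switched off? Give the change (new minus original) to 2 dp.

-0.28 °C

Original: g = 0.14, ΔT = 4.55/(1−0.14) = 5.2907 °C.
Without ice-albedo: g' = 0.0917, ΔT' = 4.55/(1−0.0917) = 5.0094 °C.
Change = 5.0094 − 5.2907 = -0.28 °C.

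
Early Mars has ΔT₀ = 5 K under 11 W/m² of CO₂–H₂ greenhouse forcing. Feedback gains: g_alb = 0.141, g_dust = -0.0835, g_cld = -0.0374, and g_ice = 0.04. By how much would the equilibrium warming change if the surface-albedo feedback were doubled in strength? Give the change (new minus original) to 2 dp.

Original: g = 0.0601, ΔT = 5/(1−0.0601) = 5.3197 K.
With doubled surface-albedo: g' = 0.2011, ΔT' = 5/(1−0.2011) = 6.2586 K.
Change = 6.2586 − 5.3197 = 0.94 K.

0.94 K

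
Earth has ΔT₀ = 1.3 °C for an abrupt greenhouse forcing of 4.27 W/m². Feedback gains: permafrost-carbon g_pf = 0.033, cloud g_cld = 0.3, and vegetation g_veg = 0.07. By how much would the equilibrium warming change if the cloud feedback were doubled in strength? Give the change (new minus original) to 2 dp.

2.20 °C

Original: g = 0.403, ΔT = 1.3/(1−0.403) = 2.1776 °C.
With doubled cloud: g' = 0.703, ΔT' = 1.3/(1−0.703) = 4.3771 °C.
Change = 4.3771 − 2.1776 = 2.20 °C.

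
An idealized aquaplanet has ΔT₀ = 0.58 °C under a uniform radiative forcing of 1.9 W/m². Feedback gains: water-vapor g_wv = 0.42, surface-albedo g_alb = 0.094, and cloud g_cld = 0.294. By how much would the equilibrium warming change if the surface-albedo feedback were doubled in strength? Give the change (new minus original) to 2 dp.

Original: g = 0.808, ΔT = 0.58/(1−0.808) = 3.0208 °C.
With doubled surface-albedo: g' = 0.902, ΔT' = 0.58/(1−0.902) = 5.9184 °C.
Change = 5.9184 − 3.0208 = 2.90 °C.

2.90 °C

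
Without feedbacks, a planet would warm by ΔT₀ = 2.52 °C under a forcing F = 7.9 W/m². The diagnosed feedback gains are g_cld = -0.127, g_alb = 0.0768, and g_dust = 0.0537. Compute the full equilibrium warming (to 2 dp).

Total gain g = -0.127 + 0.0768 + 0.0537 = 0.0035.
Amplification A = 1/(1 − 0.0035) = 1.004.
ΔT = 2.52 × 1.004 = 2.53 °C.

2.53 °C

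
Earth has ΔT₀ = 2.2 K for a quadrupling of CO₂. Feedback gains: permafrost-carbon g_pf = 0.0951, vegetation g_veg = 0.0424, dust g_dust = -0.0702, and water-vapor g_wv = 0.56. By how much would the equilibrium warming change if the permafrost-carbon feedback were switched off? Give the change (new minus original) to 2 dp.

-1.20 K

Original: g = 0.6273, ΔT = 2.2/(1−0.6273) = 5.9029 K.
Without permafrost-carbon: g' = 0.5322, ΔT' = 2.2/(1−0.5322) = 4.7029 K.
Change = 4.7029 − 5.9029 = -1.20 K.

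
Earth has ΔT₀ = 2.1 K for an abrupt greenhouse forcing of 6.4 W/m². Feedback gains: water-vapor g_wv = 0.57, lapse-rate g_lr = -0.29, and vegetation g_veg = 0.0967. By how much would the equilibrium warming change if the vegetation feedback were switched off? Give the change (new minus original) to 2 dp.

Original: g = 0.3767, ΔT = 2.1/(1−0.3767) = 3.3692 K.
Without vegetation: g' = 0.28, ΔT' = 2.1/(1−0.28) = 2.9167 K.
Change = 2.9167 − 3.3692 = -0.45 K.

-0.45 K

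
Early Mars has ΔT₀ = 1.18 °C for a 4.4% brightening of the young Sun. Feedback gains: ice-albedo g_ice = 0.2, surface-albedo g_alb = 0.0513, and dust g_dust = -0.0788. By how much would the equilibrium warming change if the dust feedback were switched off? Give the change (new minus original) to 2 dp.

0.15 °C

Original: g = 0.1725, ΔT = 1.18/(1−0.1725) = 1.4260 °C.
Without dust: g' = 0.2513, ΔT' = 1.18/(1−0.2513) = 1.5761 °C.
Change = 1.5761 − 1.4260 = 0.15 °C.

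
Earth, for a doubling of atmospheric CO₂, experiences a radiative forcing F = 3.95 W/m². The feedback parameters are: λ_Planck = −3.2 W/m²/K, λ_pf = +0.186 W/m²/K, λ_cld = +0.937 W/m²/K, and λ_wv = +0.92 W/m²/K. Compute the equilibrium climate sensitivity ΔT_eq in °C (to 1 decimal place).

3.4 °C

Net feedback parameter λ = (−3.2) + (+0.186) + (+0.937) + (+0.92) = -1.157 W/m²/K.
ΔT = −F/λ = −3.95/(-1.157) = 3.4 °C.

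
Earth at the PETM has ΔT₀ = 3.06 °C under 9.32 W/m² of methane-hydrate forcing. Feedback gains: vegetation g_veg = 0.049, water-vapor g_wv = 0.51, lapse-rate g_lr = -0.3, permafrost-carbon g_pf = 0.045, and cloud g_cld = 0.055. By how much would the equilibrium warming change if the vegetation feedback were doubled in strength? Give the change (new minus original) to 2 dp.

Original: g = 0.359, ΔT = 3.06/(1−0.359) = 4.7738 °C.
With doubled vegetation: g' = 0.408, ΔT' = 3.06/(1−0.408) = 5.1689 °C.
Change = 5.1689 − 4.7738 = 0.40 °C.

0.40 °C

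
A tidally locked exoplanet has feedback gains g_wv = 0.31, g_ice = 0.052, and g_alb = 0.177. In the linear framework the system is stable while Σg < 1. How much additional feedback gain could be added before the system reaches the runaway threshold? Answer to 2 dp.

0.46

Current total gain = 0.31 + 0.052 + 0.177 = 0.539.
Margin to runaway = 1 − 0.539 = 0.46.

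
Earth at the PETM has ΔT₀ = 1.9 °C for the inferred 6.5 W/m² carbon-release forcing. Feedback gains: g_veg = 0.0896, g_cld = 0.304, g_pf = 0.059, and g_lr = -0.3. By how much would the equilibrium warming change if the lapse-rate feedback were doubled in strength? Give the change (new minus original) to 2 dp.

Original: g = 0.1526, ΔT = 1.9/(1−0.1526) = 2.2422 °C.
With doubled lapse-rate: g' = -0.1474, ΔT' = 1.9/(1+0.1474) = 1.6559 °C.
Change = 1.6559 − 2.2422 = -0.59 °C.

-0.59 °C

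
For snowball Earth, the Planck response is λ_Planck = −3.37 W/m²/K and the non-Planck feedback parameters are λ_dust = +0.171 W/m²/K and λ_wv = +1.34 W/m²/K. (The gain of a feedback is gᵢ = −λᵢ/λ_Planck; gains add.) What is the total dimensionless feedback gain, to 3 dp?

Convert to gains: g_dust = 0.171/3.37 = 0.05074; g_wv = 1.34/3.37 = 0.3976.
Total gain g = 0.44834.

0.448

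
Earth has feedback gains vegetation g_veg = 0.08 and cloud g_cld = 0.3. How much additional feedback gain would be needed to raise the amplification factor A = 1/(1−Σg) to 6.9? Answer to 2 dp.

0.48

Current total gain = 0.38.
Target gain for A = 6.9: g* = 1 − 1/6.9 = 0.8551.
Additional gain needed = 0.8551 − 0.38 = 0.48.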